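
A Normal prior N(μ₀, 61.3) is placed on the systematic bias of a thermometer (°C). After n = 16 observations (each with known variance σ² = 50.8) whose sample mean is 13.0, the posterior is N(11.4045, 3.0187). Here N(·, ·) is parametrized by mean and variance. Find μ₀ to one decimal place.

μ₀ = -19.4

The posterior mean is a precision-weighted average: μ_n = (τ₀μ₀ + τ_data·x̄)/(τ₀+τ_data), with τ₀=1/σ₀² and τ_data=n/σ².
Here τ₀ = 1/61.3 = 0.016313 and τ_data = 16/50.8 = 0.314961, so τ_n = 0.331274.
Rearranging for μ₀: μ₀ = (μ_n·τ_n − τ_data·x̄)/τ₀ = (11.4045·0.331274 − 0.314961·13.0) / 0.016313 = -0.316479/0.016313 ≈ -19.4.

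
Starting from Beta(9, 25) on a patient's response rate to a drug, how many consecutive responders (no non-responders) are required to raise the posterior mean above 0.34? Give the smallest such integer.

k = 4

After k responders and 0 non-responders the posterior is Beta(9+k, 25), with mean (9+k)/(9+25+k).
Set (9+k)/(34+k) > 0.34 and solve: k > (0.34·34 − 9)/(1 − 0.34) = 3.879.
The smallest integer exceeding 3.879 is 4.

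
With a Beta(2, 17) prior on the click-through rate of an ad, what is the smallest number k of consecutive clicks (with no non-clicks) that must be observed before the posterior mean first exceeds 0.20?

k = 3

After k clicks and 0 non-clicks the posterior is Beta(2+k, 17), with mean (2+k)/(2+17+k).
Set (2+k)/(19+k) > 0.20 and solve: k > (0.20·19 − 2)/(1 − 0.20) = 2.250.
The smallest integer exceeding 2.250 is 3.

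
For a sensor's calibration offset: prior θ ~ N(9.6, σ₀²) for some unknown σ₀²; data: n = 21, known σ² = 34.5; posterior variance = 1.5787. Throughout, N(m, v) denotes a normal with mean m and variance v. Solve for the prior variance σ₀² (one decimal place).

σ₀² = 40.4

Posterior precision equals prior precision plus data precision: 1/σ_n² = 1/σ₀² + n/σ².
So 1/σ₀² = 1/1.5787 − 21/34.5 = 0.633433 − 0.608696 = 0.024737.
Hence σ₀² = 1/0.024737 ≈ 40.4.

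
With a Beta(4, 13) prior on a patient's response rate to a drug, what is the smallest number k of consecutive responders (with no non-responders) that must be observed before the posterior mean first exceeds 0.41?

After k responders and 0 non-responders the posterior is Beta(4+k, 13), with mean (4+k)/(4+13+k).
Set (4+k)/(17+k) > 0.41 and solve: k > (0.41·17 − 4)/(1 − 0.41) = 5.034.
The smallest integer exceeding 5.034 is 6, and checking k=6: (10)/(23) = 0.4348 > 0.41.

k = 6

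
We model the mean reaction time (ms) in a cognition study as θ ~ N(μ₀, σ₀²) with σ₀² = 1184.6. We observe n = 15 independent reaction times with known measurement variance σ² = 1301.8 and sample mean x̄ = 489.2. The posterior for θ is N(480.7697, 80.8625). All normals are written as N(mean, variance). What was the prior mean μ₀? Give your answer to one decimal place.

μ₀ = 365.7

The posterior mean is a precision-weighted average: μ_n = (τ₀μ₀ + τ_data·x̄)/(τ₀+τ_data), with τ₀=1/σ₀² and τ_data=n/σ².
Here τ₀ = 1/1184.6 = 0.000844 and τ_data = 15/1301.8 = 0.011523, so τ_n = 0.012367.
Rearranging for μ₀: μ₀ = (μ_n·τ_n − τ_data·x̄)/τ₀ = (480.7697·0.012367 − 0.011523·489.2) / 0.000844 = 0.308627/0.000844 ≈ 365.7.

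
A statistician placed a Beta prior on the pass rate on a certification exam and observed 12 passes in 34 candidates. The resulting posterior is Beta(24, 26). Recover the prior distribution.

A Beta(a, b) prior with s successes and f failures in binomial data gives a Beta(a+s, b+f) posterior.
So a = 24 − 12 = 12 and b = 26 − 22 = 4.

Beta(12, 4)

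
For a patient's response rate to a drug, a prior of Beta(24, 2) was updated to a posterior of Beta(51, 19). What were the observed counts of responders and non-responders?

Beta is conjugate to the binomial likelihood: posterior = Beta(α+s, β+f).
So s = 51 − 24 = 27 and f = 19 − 2 = 17.

27 responders and 17 non-responders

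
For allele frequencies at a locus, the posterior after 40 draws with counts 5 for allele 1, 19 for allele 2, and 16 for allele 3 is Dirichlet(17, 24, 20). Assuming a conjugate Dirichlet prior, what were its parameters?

For a Dirichlet(α) prior with multinomial counts c, the posterior is Dirichlet(α + c) componentwise.
Subtract each count from the matching posterior parameter: 17−5=12, 24−19=5, 20−16=4.

Dirichlet(12, 5, 4)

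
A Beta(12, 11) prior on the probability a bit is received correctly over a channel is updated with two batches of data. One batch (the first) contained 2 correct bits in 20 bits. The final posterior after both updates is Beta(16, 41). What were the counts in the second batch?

Sequential conjugate updates are equivalent to a single update on the pooled data, so total successes = posterior α − prior α and total failures = posterior β − prior β.
Total across both batches: 16−12=4 correct bits, 41−11=30 errors.
Subtract the first batch: 4−2=2 correct bits and 30−18=12 errors.

2 correct bits and 12 errors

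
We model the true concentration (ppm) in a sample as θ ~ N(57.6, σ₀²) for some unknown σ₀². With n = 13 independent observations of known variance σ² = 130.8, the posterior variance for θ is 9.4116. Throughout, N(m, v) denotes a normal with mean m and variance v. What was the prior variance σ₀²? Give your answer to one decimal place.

σ₀² = 145.7

For the Normal–Normal model with known σ², precisions add: τ_n = τ₀ + n/σ².
So 1/σ₀² = 1/9.4116 − 13/130.8 = 0.106252 − 0.099388 = 0.006864.
Hence σ₀² = 1/0.006864 ≈ 145.7.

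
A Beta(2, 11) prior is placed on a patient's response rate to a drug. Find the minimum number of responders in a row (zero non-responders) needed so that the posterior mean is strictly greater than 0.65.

k = 19

After k responders and 0 non-responders the posterior is Beta(2+k, 11), with mean (2+k)/(2+11+k).
Set (2+k)/(13+k) > 0.65 and solve: k > (0.65·13 − 2)/(1 − 0.65) = 18.429.
The smallest integer exceeding 18.429 is 19, and checking k=19: (21)/(32) = 0.6562 > 0.65.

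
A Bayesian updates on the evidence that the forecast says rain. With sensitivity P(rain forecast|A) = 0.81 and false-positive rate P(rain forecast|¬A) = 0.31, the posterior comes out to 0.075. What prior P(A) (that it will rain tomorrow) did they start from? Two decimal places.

P(A) = 0.03

In odds form, posterior odds = prior odds × likelihood ratio, so prior odds = posterior odds ÷ LR.
Posterior odds = 0.075/(1−0.075) = 0.0811. LR = 0.81/0.31 = 2.6129.
Prior odds = 0.0811/2.6129 = 0.0310, so P(A) = 0.0310/(1+0.0310) ≈ 0.03.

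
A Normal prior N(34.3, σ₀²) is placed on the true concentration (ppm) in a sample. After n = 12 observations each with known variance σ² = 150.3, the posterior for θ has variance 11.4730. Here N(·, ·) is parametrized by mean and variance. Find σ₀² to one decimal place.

σ₀² = 136.6

For the Normal–Normal model with known σ², precisions add: τ_n = τ₀ + n/σ².
So 1/σ₀² = 1/11.4730 − 12/150.3 = 0.087161 − 0.079840 = 0.007321.
Hence σ₀² = 1/0.007321 ≈ 136.6.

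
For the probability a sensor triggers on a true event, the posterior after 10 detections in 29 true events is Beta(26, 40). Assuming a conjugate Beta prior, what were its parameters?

Beta is conjugate to the binomial likelihood: posterior = Beta(a+s, b+f).
So a = 26 − 10 = 16 and b = 40 − 19 = 21.

Beta(16, 21)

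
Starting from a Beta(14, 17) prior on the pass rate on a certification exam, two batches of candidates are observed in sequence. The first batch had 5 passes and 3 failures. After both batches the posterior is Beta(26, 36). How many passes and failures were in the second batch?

Because Beta–binomial updating is additive in the counts, the combined data contributed (α_post−α_prior, β_post−β_prior) successes and failures.
Total across both batches: 26−14=12 passes, 36−17=19 failures.
Subtract the first batch: 12−5=7 passes and 19−3=16 failures.

7 passes and 16 failures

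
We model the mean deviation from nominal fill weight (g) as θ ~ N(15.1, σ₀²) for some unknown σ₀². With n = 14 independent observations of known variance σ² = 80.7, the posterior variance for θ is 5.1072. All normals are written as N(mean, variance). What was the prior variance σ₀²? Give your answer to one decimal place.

σ₀² = 44.8

Posterior precision equals prior precision plus data precision: 1/σ_n² = 1/σ₀² + n/σ².
So 1/σ₀² = 1/5.1072 − 14/80.7 = 0.195802 − 0.173482 = 0.022320.
Hence σ₀² = 1/0.022320 ≈ 44.8.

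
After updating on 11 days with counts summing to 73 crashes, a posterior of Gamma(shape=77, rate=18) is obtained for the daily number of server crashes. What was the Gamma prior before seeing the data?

A Gamma(α, β) prior (rate parametrization) on a Poisson rate with n observations summing to S gives posterior Gamma(α+S, β+n).
So α = 77 − 73 = 4 and β = 18 − 11 = 7.

Gamma(shape=4, rate=7)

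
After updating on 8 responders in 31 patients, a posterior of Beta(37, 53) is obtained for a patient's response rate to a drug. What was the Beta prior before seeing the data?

Beta is conjugate to the binomial likelihood: posterior = Beta(α+s, β+f).
So α = 37 − 8 = 29 and β = 53 − 23 = 30.

Beta(29, 30)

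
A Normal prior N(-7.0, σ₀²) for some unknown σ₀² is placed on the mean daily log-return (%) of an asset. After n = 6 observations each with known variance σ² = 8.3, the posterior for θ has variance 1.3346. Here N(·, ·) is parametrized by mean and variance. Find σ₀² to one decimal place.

Posterior precision equals prior precision plus data precision: 1/σ_n² = 1/σ₀² + n/σ².
So 1/σ₀² = 1/1.3346 − 6/8.3 = 0.749288 − 0.722892 = 0.026396.
Hence σ₀² = 1/0.026396 ≈ 37.9.

σ₀² = 37.9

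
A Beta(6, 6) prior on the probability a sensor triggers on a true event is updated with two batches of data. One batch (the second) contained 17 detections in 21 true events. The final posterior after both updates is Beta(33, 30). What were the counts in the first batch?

Sequential conjugate updates are equivalent to a single update on the pooled data, so total successes = posterior α − prior α and total failures = posterior β − prior β.
Total across both batches: 33−6=27 detections, 30−6=24 misses.
Subtract the second batch: 27−17=10 detections and 24−4=20 misses.

10 detections and 20 misses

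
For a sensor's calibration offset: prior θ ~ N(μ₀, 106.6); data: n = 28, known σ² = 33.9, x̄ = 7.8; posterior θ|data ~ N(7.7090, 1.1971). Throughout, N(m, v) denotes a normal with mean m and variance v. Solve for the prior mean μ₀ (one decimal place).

With known observation variance, the Normal–Normal posterior has precision τ_n = τ₀ + n/σ² and mean μ_n = (τ₀μ₀ + (n/σ²)x̄)/τ_n.
Here τ₀ = 1/106.6 = 0.009381 and τ_data = 28/33.9 = 0.825959, so τ_n = 0.835340.
Rearranging for μ₀: μ₀ = (μ_n·τ_n − τ_data·x̄)/τ₀ = (7.7090·0.835340 − 0.825959·7.8) / 0.009381 = -0.002844/0.009381 ≈ -0.3.

μ₀ = -0.3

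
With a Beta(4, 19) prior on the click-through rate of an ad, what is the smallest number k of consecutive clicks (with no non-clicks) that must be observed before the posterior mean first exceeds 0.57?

After k clicks and 0 non-clicks the posterior is Beta(4+k, 19), with mean (4+k)/(4+19+k).
Set (4+k)/(23+k) > 0.57 and solve: k > (0.57·23 − 4)/(1 − 0.57) = 21.186.
The smallest integer exceeding 21.186 is 22, and checking k=22: (26)/(45) = 0.5778 > 0.57.

k = 22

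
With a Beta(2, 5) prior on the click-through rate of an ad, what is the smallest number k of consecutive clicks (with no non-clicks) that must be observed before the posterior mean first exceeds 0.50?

k = 4

After k clicks and 0 non-clicks the posterior is Beta(2+k, 5), with mean (2+k)/(2+5+k).
Set (2+k)/(7+k) > 0.50 and solve: k > (0.50·7 − 2)/(1 − 0.50) = 3.000.
The smallest integer exceeding 3.000 is 4, and checking k=4: (6)/(11) = 0.5455 > 0.50.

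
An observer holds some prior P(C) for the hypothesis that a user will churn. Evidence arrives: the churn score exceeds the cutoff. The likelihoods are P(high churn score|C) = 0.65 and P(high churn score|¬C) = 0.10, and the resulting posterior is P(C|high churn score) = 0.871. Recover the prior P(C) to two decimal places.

In odds form, posterior odds = prior odds × likelihood ratio, so prior odds = posterior odds ÷ LR.
Posterior odds = 0.871/(1−0.871) = 6.7519. LR = 0.65/0.10 = 6.5000.
Prior odds = 6.7519/6.5000 = 1.0388, so P(C) = 1.0388/(1+1.0388) ≈ 0.51.

P(C) = 0.51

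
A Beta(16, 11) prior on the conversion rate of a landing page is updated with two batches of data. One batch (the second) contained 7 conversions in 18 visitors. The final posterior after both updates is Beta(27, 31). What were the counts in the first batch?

4 conversions and 9 bounces

Because Beta–binomial updating is additive in the counts, the combined data contributed (α_post−α_prior, β_post−β_prior) successes and failures.
Total across both batches: 27−16=11 conversions, 31−11=20 bounces.
Subtract the second batch: 11−7=4 conversions and 20−11=9 bounces.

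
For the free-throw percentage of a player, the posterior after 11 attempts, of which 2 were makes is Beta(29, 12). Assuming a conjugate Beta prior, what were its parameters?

Beta is conjugate to the binomial likelihood: posterior = Beta(a+s, b+f).
Subtract the data counts: 29−2=27, 12−9=3.

Beta(27, 3)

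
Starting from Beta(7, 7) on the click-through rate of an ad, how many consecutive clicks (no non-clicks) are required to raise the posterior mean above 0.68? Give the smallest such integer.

After k clicks and 0 non-clicks the posterior is Beta(7+k, 7), with mean (7+k)/(7+7+k).
Set (7+k)/(14+k) > 0.68 and solve: k > (0.68·14 − 7)/(1 − 0.68) = 7.875.
The smallest integer exceeding 7.875 is 8.

k = 8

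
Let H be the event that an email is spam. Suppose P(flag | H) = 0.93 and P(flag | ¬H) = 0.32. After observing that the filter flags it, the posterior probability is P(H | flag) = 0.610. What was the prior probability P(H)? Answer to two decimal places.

P(H) = 0.35

In odds form, posterior odds = prior odds × likelihood ratio, so prior odds = posterior odds ÷ LR.
Posterior odds = 0.610/(1−0.610) = 1.5641. LR = 0.93/0.32 = 2.9062.
Prior odds = 1.5641/2.9062 = 0.5382, so P(H) = 0.5382/(1+0.5382) ≈ 0.35.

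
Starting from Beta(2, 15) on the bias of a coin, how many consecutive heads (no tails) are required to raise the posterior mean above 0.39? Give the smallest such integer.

After k heads and 0 tails the posterior is Beta(2+k, 15), with mean (2+k)/(2+15+k).
Set (2+k)/(17+k) > 0.39 and solve: k > (0.39·17 − 2)/(1 − 0.39) = 7.590.
The smallest integer exceeding 7.590 is 8, and checking k=8: (10)/(25) = 0.4000 > 0.39.

k = 8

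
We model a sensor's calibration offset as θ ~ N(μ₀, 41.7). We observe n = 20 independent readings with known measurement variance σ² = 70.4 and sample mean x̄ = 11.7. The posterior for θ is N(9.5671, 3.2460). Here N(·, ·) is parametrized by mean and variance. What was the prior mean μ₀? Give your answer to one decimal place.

μ₀ = -15.7

With known observation variance, the Normal–Normal posterior has precision τ_n = τ₀ + n/σ² and mean μ_n = (τ₀μ₀ + (n/σ²)x̄)/τ_n.
Here τ₀ = 1/41.7 = 0.023981 and τ_data = 20/70.4 = 0.284091, so τ_n = 0.308072.
Rearranging for μ₀: μ₀ = (μ_n·τ_n − τ_data·x̄)/τ₀ = (9.5671·0.308072 − 0.284091·11.7) / 0.023981 = -0.376509/0.023981 ≈ -15.7.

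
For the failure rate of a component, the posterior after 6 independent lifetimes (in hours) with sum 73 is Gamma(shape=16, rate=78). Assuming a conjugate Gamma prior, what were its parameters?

For an exponential likelihood with a Gamma(α, β) prior on the rate, n observations with total T give posterior Gamma(α+n, β+T).
So α = 16 − 6 = 10 and β = 78 − 73 = 5.

Gamma(shape=10, rate=5)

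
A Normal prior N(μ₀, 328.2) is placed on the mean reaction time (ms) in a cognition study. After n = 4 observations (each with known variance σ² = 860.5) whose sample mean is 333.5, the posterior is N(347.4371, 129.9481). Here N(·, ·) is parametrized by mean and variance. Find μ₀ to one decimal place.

The posterior mean is a precision-weighted average: μ_n = (τ₀μ₀ + τ_data·x̄)/(τ₀+τ_data), with τ₀=1/σ₀² and τ_data=n/σ².
Here τ₀ = 1/328.2 = 0.003047 and τ_data = 4/860.5 = 0.004648, so τ_n = 0.007695.
Rearranging for μ₀: μ₀ = (μ_n·τ_n − τ_data·x̄)/τ₀ = (347.4371·0.007695 − 0.004648·333.5) / 0.003047 = 1.123420/0.003047 ≈ 368.7.

μ₀ = 368.7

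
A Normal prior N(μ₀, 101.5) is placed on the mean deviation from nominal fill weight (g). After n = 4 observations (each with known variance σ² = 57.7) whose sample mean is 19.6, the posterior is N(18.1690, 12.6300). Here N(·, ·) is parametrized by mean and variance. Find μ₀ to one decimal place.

μ₀ = 8.1

The posterior mean is a precision-weighted average: μ_n = (τ₀μ₀ + τ_data·x̄)/(τ₀+τ_data), with τ₀=1/σ₀² and τ_data=n/σ².
Here τ₀ = 1/101.5 = 0.009852 and τ_data = 4/57.7 = 0.069324, so τ_n = 0.079176.
Rearranging for μ₀: μ₀ = (μ_n·τ_n − τ_data·x̄)/τ₀ = (18.1690·0.079176 − 0.069324·19.6) / 0.009852 = 0.079798/0.009852 ≈ 8.1.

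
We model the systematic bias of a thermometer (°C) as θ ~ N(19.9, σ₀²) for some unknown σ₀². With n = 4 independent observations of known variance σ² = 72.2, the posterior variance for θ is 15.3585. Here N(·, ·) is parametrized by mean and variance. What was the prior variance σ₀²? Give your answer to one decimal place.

Posterior precision equals prior precision plus data precision: 1/σ_n² = 1/σ₀² + n/σ².
So 1/σ₀² = 1/15.3585 − 4/72.2 = 0.065111 − 0.055402 = 0.009709.
Hence σ₀² = 1/0.009709 ≈ 103.0.

σ₀² = 103.0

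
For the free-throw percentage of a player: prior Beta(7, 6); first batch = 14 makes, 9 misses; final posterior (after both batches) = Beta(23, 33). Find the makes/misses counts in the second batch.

2 makes and 18 misses

Sequential conjugate updates are equivalent to a single update on the pooled data, so total successes = posterior α − prior α and total failures = posterior β − prior β.
Total across both batches: 23−7=16 makes, 33−6=27 misses.
Subtract the first batch: 16−14=2 makes and 27−9=18 misses.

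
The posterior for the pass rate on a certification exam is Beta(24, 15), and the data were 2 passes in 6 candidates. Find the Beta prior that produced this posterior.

Beta(22, 11)

Beta is conjugate to the binomial likelihood: posterior = Beta(a+s, b+f).
So a = 24 − 2 = 22 and b = 15 − 4 = 11.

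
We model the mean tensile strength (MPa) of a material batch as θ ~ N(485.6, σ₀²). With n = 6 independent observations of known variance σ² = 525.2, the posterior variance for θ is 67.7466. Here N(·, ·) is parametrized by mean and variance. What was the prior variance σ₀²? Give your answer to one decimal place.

σ₀² = 299.7

For the Normal–Normal model with known σ², precisions add: τ_n = τ₀ + n/σ².
So 1/σ₀² = 1/67.7466 − 6/525.2 = 0.014761 − 0.011424 = 0.003337.
Hence σ₀² = 1/0.003337 ≈ 299.7.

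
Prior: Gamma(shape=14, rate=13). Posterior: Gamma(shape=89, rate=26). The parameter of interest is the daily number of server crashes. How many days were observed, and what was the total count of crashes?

n = 13 days with total 75 crashes

Gamma–Poisson conjugacy: posterior shape = α + Σxᵢ, posterior rate = β + n.
Matching: Σxᵢ = 89 − 14 = 75 and n = 26 − 13 = 13.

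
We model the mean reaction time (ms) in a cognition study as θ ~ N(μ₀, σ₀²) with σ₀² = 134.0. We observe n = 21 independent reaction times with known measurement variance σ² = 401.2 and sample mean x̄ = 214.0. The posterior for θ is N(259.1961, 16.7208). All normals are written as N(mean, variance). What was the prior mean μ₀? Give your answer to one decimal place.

μ₀ = 576.2

The posterior mean is a precision-weighted average: μ_n = (τ₀μ₀ + τ_data·x̄)/(τ₀+τ_data), with τ₀=1/σ₀² and τ_data=n/σ².
Here τ₀ = 1/134.0 = 0.007463 and τ_data = 21/401.2 = 0.052343, so τ_n = 0.059806.
Rearranging for μ₀: μ₀ = (μ_n·τ_n − τ_data·x̄)/τ₀ = (259.1961·0.059806 − 0.052343·214.0) / 0.007463 = 4.300080/0.007463 ≈ 576.2.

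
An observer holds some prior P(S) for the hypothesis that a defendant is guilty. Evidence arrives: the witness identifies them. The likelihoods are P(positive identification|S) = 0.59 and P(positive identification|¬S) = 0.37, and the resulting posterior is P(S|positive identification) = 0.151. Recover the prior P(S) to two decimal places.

Bayes' rule in odds form gives O(S|E) = O(S)·[P(E|S)/P(E|¬S)], hence O(S) = O(S|E)/LR.
Posterior odds = 0.151/(1−0.151) = 0.1779. LR = 0.59/0.37 = 1.5946.
Prior odds = 0.1779/1.5946 = 0.1116, so P(S) = 0.1116/(1+0.1116) ≈ 0.10.

P(S) = 0.10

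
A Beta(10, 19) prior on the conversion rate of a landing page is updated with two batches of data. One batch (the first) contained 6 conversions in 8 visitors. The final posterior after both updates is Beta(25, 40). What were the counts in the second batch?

Sequential conjugate updates are equivalent to a single update on the pooled data, so total successes = posterior α − prior α and total failures = posterior β − prior β.
Total across both batches: 25−10=15 conversions, 40−19=21 bounces.
Subtract the first batch: 15−6=9 conversions and 21−2=19 bounces.

9 conversions and 19 bounces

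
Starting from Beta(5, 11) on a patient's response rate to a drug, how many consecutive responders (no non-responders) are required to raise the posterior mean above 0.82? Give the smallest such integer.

After k responders and 0 non-responders the posterior is Beta(5+k, 11), with mean (5+k)/(5+11+k).
Set (5+k)/(16+k) > 0.82 and solve: k > (0.82·16 − 5)/(1 − 0.82) = 45.111.
The smallest integer exceeding 45.111 is 46.

k = 46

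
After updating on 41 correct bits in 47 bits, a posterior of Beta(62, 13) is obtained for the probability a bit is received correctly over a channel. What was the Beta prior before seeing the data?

Beta(21, 7)

Under Beta–binomial conjugacy the posterior parameters are (a+s, b+f).
So a = 62 − 41 = 21 and b = 13 − 6 = 7.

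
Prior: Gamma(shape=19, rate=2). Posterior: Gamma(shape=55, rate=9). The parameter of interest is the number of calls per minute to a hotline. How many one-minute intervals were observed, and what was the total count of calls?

Gamma–Poisson conjugacy: posterior shape = α + Σxᵢ, posterior rate = β + n.
Matching: Σxᵢ = 55 − 19 = 36 and n = 9 − 2 = 7.

n = 7 one-minute intervals with total 36 calls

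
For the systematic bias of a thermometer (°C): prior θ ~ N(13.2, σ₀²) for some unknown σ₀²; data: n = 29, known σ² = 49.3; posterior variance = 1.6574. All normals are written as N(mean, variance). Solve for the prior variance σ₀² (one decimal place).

For the Normal–Normal model with known σ², precisions add: τ_n = τ₀ + n/σ².
So 1/σ₀² = 1/1.6574 − 29/49.3 = 0.603355 − 0.588235 = 0.015120.
Hence σ₀² = 1/0.015120 ≈ 66.1.

σ₀² = 66.1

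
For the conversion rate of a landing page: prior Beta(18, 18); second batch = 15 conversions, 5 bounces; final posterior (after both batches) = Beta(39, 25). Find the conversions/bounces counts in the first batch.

Because Beta–binomial updating is additive in the counts, the combined data contributed (α_post−α_prior, β_post−β_prior) successes and failures.
Total across both batches: 39−18=21 conversions, 25−18=7 bounces.
Subtract the second batch: 21−15=6 conversions and 7−5=2 bounces.

6 conversions and 2 bounces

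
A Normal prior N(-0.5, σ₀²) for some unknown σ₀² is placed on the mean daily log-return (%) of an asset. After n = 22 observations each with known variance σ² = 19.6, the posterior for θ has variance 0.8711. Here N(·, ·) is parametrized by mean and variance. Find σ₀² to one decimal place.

For the Normal–Normal model with known σ², precisions add: τ_n = τ₀ + n/σ².
So 1/σ₀² = 1/0.8711 − 22/19.6 = 1.147974 − 1.122449 = 0.025525.
Hence σ₀² = 1/0.025525 ≈ 39.2.

σ₀² = 39.2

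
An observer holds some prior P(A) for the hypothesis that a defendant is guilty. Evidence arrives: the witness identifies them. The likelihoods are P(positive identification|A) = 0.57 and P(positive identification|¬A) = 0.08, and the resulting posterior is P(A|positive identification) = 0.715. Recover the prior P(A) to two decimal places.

Bayes' rule in odds form gives O(A|E) = O(A)·[P(E|A)/P(E|¬A)], hence O(A) = O(A|E)/LR.
Posterior odds = 0.715/(1−0.715) = 2.5088. LR = 0.57/0.08 = 7.1250.
Prior odds = 2.5088/7.1250 = 0.3521, so P(A) = 0.3521/(1+0.3521) ≈ 0.26.

P(A) = 0.26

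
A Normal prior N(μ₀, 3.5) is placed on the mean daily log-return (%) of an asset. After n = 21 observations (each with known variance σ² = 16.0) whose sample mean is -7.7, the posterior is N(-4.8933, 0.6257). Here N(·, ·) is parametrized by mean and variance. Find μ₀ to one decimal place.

μ₀ = 8.0

With known observation variance, the Normal–Normal posterior has precision τ_n = τ₀ + n/σ² and mean μ_n = (τ₀μ₀ + (n/σ²)x̄)/τ_n.
Here τ₀ = 1/3.5 = 0.285714 and τ_data = 21/16.0 = 1.312500, so τ_n = 1.598214.
Rearranging for μ₀: μ₀ = (μ_n·τ_n − τ_data·x̄)/τ₀ = (-4.8933·1.598214 − 1.312500·-7.7) / 0.285714 = 2.285709/0.285714 ≈ 8.0.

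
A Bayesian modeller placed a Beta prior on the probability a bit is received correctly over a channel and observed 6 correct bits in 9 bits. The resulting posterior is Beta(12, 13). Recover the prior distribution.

Beta(6, 10)

Beta is conjugate to the binomial likelihood: posterior = Beta(α+s, β+f).
So α = 12 − 6 = 6 and β = 13 − 3 = 10.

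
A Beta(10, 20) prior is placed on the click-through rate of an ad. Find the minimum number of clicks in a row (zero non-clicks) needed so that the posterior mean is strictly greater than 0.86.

After k clicks and 0 non-clicks the posterior is Beta(10+k, 20), with mean (10+k)/(10+20+k).
Set (10+k)/(30+k) > 0.86 and solve: k > (0.86·30 − 10)/(1 − 0.86) = 112.857.
The smallest integer exceeding 112.857 is 113, and checking k=113: (123)/(143) = 0.8601 > 0.86.

k = 113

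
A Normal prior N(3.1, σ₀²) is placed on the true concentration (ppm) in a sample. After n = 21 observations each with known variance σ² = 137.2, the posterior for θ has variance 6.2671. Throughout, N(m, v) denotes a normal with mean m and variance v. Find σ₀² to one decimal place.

σ₀² = 153.8

Posterior precision equals prior precision plus data precision: 1/σ_n² = 1/σ₀² + n/σ².
So 1/σ₀² = 1/6.2671 − 21/137.2 = 0.159563 − 0.153061 = 0.006502.
Hence σ₀² = 1/0.006502 ≈ 153.8.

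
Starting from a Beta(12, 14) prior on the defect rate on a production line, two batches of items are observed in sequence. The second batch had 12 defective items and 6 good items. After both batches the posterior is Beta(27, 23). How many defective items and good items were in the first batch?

3 defective items and 3 good items

Because Beta–binomial updating is additive in the counts, the combined data contributed (α_post−α_prior, β_post−β_prior) successes and failures.
Total across both batches: 27−12=15 defective items, 23−14=9 good items.
Subtract the second batch: 15−12=3 defective items and 9−6=3 good items.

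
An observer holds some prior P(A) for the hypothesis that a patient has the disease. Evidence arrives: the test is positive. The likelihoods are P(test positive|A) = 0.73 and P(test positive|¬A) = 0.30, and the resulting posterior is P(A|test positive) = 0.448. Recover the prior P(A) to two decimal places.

P(A) = 0.25

Bayes' rule in odds form gives O(A|E) = O(A)·[P(E|A)/P(E|¬A)], hence O(A) = O(A|E)/LR.
Posterior odds = 0.448/(1−0.448) = 0.8116. LR = 0.73/0.30 = 2.4333.
Prior odds = 0.8116/2.4333 = 0.3335, so P(A) = 0.3335/(1+0.3335) ≈ 0.25.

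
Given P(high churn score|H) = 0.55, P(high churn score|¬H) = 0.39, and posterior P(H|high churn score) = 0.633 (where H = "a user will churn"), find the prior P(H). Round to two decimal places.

P(H) = 0.55

In odds form, posterior odds = prior odds × likelihood ratio, so prior odds = posterior odds ÷ LR.
Posterior odds = 0.633/(1−0.633) = 1.7248. LR = 0.55/0.39 = 1.4103.
Prior odds = 1.7248/1.4103 = 1.2230, so P(H) = 1.2230/(1+1.2230) ≈ 0.55.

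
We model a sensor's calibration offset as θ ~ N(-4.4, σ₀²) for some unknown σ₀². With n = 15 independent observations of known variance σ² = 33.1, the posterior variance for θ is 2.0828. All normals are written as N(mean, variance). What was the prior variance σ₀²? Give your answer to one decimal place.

σ₀² = 37.1

Posterior precision equals prior precision plus data precision: 1/σ_n² = 1/σ₀² + n/σ².
So 1/σ₀² = 1/2.0828 − 15/33.1 = 0.480123 − 0.453172 = 0.026951.
Hence σ₀² = 1/0.026951 ≈ 37.1.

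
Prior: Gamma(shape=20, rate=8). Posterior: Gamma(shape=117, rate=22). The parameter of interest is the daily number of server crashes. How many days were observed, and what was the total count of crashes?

Gamma–Poisson conjugacy: posterior shape = α + Σxᵢ, posterior rate = β + n.
Matching: Σxᵢ = 117 − 20 = 97 and n = 22 − 8 = 14.

n = 14 days with total 97 crashes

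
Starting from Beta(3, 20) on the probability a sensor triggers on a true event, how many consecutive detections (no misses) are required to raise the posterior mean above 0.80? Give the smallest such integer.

k = 78

After k detections and 0 misses the posterior is Beta(3+k, 20), with mean (3+k)/(3+20+k).
Set (3+k)/(23+k) > 0.80 and solve: k > (0.80·23 − 3)/(1 − 0.80) = 77.000.
The smallest integer exceeding 77.000 is 78.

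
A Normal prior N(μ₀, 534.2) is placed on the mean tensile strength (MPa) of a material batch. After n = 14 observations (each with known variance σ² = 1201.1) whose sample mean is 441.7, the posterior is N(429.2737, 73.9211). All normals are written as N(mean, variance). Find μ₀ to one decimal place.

The posterior mean is a precision-weighted average: μ_n = (τ₀μ₀ + τ_data·x̄)/(τ₀+τ_data), with τ₀=1/σ₀² and τ_data=n/σ².
Here τ₀ = 1/534.2 = 0.001872 and τ_data = 14/1201.1 = 0.011656, so τ_n = 0.013528.
Rearranging for μ₀: μ₀ = (μ_n·τ_n − τ_data·x̄)/τ₀ = (429.2737·0.013528 − 0.011656·441.7) / 0.001872 = 0.658759/0.001872 ≈ 351.9.

μ₀ = 351.9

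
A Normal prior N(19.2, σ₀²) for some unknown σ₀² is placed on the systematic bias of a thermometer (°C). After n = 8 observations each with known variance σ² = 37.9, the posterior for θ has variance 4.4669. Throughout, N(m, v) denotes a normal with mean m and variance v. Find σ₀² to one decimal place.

For the Normal–Normal model with known σ², precisions add: τ_n = τ₀ + n/σ².
So 1/σ₀² = 1/4.4669 − 8/37.9 = 0.223869 − 0.211082 = 0.012787.
Hence σ₀² = 1/0.012787 ≈ 78.2.

σ₀² = 78.2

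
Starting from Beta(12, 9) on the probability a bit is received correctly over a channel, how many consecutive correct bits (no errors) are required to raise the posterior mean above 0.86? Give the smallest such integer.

After k correct bits and 0 errors the posterior is Beta(12+k, 9), with mean (12+k)/(12+9+k).
Set (12+k)/(21+k) > 0.86 and solve: k > (0.86·21 − 12)/(1 − 0.86) = 43.286.
The smallest integer exceeding 43.286 is 44.

k = 44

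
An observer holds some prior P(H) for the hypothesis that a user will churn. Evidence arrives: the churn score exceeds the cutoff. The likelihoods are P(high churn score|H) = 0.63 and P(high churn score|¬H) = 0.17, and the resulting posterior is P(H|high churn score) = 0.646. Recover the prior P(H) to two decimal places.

P(H) = 0.33

In odds form, posterior odds = prior odds × likelihood ratio, so prior odds = posterior odds ÷ LR.
Posterior odds = 0.646/(1−0.646) = 1.8249. LR = 0.63/0.17 = 3.7059.
Prior odds = 1.8249/3.7059 = 0.4924, so P(H) = 0.4924/(1+0.4924) ≈ 0.33.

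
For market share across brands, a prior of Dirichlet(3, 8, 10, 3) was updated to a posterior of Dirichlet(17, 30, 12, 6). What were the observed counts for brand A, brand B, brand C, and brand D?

For a Dirichlet(α) prior with multinomial counts c, the posterior is Dirichlet(α + c) componentwise.
Counts are posterior − prior componentwise: 17−3=14, 30−8=22, 12−10=2, 6−3=3.

counts (14, 22, 2, 3)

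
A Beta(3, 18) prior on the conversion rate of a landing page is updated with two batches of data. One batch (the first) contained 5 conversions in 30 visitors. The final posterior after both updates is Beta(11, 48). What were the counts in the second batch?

3 conversions and 5 bounces

Because Beta–binomial updating is additive in the counts, the combined data contributed (α_post−α_prior, β_post−β_prior) successes and failures.
Total across both batches: 11−3=8 conversions, 48−18=30 bounces.
Subtract the first batch: 8−5=3 conversions and 30−25=5 bounces.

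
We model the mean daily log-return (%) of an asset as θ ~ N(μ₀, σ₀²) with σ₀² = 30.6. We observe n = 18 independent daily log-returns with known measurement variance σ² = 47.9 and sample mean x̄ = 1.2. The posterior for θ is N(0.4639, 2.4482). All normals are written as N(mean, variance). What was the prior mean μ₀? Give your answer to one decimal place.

The posterior mean is a precision-weighted average: μ_n = (τ₀μ₀ + τ_data·x̄)/(τ₀+τ_data), with τ₀=1/σ₀² and τ_data=n/σ².
Here τ₀ = 1/30.6 = 0.032680 and τ_data = 18/47.9 = 0.375783, so τ_n = 0.408463.
Rearranging for μ₀: μ₀ = (μ_n·τ_n − τ_data·x̄)/τ₀ = (0.4639·0.408463 − 0.375783·1.2) / 0.032680 = -0.261454/0.032680 ≈ -8.0.

μ₀ = -8.0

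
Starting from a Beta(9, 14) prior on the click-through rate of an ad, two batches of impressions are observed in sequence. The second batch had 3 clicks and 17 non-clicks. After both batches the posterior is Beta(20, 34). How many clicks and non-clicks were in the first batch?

Sequential conjugate updates are equivalent to a single update on the pooled data, so total successes = posterior α − prior α and total failures = posterior β − prior β.
Total across both batches: 20−9=11 clicks, 34−14=20 non-clicks.
Subtract the second batch: 11−3=8 clicks and 20−17=3 non-clicks.

8 clicks and 3 non-clicks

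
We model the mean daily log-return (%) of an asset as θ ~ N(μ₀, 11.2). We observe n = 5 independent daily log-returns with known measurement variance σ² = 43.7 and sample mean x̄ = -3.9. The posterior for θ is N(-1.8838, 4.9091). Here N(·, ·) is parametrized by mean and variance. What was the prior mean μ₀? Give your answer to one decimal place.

μ₀ = 0.7

With known observation variance, the Normal–Normal posterior has precision τ_n = τ₀ + n/σ² and mean μ_n = (τ₀μ₀ + (n/σ²)x̄)/τ_n.
Here τ₀ = 1/11.2 = 0.089286 and τ_data = 5/43.7 = 0.114416, so τ_n = 0.203702.
Rearranging for μ₀: μ₀ = (μ_n·τ_n − τ_data·x̄)/τ₀ = (-1.8838·0.203702 − 0.114416·-3.9) / 0.089286 = 0.062489/0.089286 ≈ 0.7.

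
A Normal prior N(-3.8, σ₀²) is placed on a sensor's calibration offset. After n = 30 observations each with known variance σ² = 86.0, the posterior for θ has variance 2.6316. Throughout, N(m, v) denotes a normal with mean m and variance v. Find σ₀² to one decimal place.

Posterior precision equals prior precision plus data precision: 1/σ_n² = 1/σ₀² + n/σ².
So 1/σ₀² = 1/2.6316 − 30/86.0 = 0.379997 − 0.348837 = 0.031160.
Hence σ₀² = 1/0.031160 ≈ 32.1.

σ₀² = 32.1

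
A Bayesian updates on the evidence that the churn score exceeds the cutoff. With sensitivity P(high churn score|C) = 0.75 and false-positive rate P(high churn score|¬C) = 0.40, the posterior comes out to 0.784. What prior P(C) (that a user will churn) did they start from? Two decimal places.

P(C) = 0.66

Bayes' rule in odds form gives O(C|E) = O(C)·[P(E|C)/P(E|¬C)], hence O(C) = O(C|E)/LR.
Posterior odds = 0.784/(1−0.784) = 3.6296. LR = 0.75/0.40 = 1.8750.
Prior odds = 3.6296/1.8750 = 1.9358, so P(C) = 1.9358/(1+1.9358) ≈ 0.66.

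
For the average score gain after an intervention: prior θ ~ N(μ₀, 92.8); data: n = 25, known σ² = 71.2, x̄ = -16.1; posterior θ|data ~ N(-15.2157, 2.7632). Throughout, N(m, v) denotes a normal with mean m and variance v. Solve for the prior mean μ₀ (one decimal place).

μ₀ = 13.6

The posterior mean is a precision-weighted average: μ_n = (τ₀μ₀ + τ_data·x̄)/(τ₀+τ_data), with τ₀=1/σ₀² and τ_data=n/σ².
Here τ₀ = 1/92.8 = 0.010776 and τ_data = 25/71.2 = 0.351124, so τ_n = 0.361900.
Rearranging for μ₀: μ₀ = (μ_n·τ_n − τ_data·x̄)/τ₀ = (-15.2157·0.361900 − 0.351124·-16.1) / 0.010776 = 0.146535/0.010776 ≈ 13.6.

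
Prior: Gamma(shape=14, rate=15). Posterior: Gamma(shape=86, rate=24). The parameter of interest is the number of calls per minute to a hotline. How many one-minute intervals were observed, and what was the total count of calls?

Gamma–Poisson conjugacy: posterior shape = α + Σxᵢ, posterior rate = β + n.
Matching: Σxᵢ = 86 − 14 = 72 and n = 24 − 15 = 9.

n = 9 one-minute intervals with total 72 calls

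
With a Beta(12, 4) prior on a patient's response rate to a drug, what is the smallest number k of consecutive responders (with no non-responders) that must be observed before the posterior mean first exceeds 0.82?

After k responders and 0 non-responders the posterior is Beta(12+k, 4), with mean (12+k)/(12+4+k).
Set (12+k)/(16+k) > 0.82 and solve: k > (0.82·16 − 12)/(1 − 0.82) = 6.222.
The smallest integer exceeding 6.222 is 7.

k = 7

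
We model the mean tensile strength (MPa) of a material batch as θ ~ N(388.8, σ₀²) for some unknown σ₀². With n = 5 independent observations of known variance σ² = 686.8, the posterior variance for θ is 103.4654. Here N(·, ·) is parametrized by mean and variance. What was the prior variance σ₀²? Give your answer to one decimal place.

For the Normal–Normal model with known σ², precisions add: τ_n = τ₀ + n/σ².
So 1/σ₀² = 1/103.4654 − 5/686.8 = 0.009665 − 0.007280 = 0.002385.
Hence σ₀² = 1/0.002385 ≈ 419.3.

σ₀² = 419.3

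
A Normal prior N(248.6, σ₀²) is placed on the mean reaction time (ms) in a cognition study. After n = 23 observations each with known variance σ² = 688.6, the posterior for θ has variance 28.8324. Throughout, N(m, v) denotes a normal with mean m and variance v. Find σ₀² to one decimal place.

Posterior precision equals prior precision plus data precision: 1/σ_n² = 1/σ₀² + n/σ².
So 1/σ₀² = 1/28.8324 − 23/688.6 = 0.034683 − 0.033401 = 0.001282.
Hence σ₀² = 1/0.001282 ≈ 780.0.

σ₀² = 780.0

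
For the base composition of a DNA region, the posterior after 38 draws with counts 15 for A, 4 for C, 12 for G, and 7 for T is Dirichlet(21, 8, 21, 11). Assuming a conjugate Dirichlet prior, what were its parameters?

Dirichlet(6, 4, 9, 4)

For a Dirichlet(α) prior with multinomial counts c, the posterior is Dirichlet(α + c) componentwise.
Subtract each count from the matching posterior parameter: 21−15=6, 8−4=4, 21−12=9, 11−7=4.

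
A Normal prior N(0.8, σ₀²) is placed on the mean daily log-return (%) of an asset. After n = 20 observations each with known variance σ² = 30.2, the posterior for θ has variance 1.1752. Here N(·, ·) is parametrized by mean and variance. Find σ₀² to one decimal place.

Posterior precision equals prior precision plus data precision: 1/σ_n² = 1/σ₀² + n/σ².
So 1/σ₀² = 1/1.1752 − 20/30.2 = 0.850919 − 0.662252 = 0.188667.
Hence σ₀² = 1/0.188667 ≈ 5.3.

σ₀² = 5.3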